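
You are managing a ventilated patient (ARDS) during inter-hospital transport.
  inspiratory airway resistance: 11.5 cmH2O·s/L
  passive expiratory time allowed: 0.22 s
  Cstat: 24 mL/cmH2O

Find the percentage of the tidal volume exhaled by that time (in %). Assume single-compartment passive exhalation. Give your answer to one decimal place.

τ = R × C = 11.5 × 24 mL/cmH2O = 11.5 × 0.024 L/cmH2O = 0.276 s.
Passive exhalation: V(t)/V₀ = e^(−t/τ) = e^(−0.22/0.276) = 0.4506.
Fraction exhaled = 1 − 0.4506 = 0.5494 → 54.94%.

54.9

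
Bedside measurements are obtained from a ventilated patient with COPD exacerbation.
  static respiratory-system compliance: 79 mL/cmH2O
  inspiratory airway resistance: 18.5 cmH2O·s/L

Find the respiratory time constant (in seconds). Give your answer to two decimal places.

τ = R × C = 18.5 × 79 mL/cmH2O = 18.5 × 0.079 L/cmH2O = 1.462 s.

1.46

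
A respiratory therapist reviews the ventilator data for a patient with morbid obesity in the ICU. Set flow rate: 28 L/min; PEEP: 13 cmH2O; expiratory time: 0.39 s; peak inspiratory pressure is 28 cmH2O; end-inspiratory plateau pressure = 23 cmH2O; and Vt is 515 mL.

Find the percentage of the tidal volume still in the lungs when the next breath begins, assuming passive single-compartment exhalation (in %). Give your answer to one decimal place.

49.3

Flow: 28 L/min ÷ 60 = 0.4667 L/s.
R = (PIP − Pplat)/V̇ = (28 − 23) / 0.4667 = 5.0/0.4667 = 10.714 cmH2O·s/L.
C = Vt/(Pplat − PEEP) = 515.0 / (23 − 13) = 515.0/10.0 = 51.5 mL/cmH2O.
τ = R × C = 10.714 × 0.0515 L/cmH2O = 0.5518 s.
Fraction remaining at end-expiration = e^(−Te/τ) = e^(−0.39/0.5518) = 0.4932 → 49.32%.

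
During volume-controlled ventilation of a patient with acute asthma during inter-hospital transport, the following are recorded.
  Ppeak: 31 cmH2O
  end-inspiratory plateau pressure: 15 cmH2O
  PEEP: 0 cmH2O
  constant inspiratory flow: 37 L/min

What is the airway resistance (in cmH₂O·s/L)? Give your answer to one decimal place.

25.9

Flow: 37 L/min ÷ 60 = 0.6167 L/s.
Raw = (PIP − Pplat) / flow = (31 − 15) / 0.6167 = 16.0 / 0.6167 = 25.945 cmH2O·s/L.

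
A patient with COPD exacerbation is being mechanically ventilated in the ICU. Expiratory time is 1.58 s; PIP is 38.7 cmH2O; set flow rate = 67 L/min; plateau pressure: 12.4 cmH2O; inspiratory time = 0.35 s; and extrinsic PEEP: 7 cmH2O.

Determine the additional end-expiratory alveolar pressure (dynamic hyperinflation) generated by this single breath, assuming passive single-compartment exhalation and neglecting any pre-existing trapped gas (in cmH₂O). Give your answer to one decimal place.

Flow: 67 L/min ÷ 60 = 1.1167 L/s.
Vt = flow × Ti = 1.1167 L/s × 0.35 s × 1000 mL/L = 390.85 mL.
R = (PIP − Pplat)/V̇ = (38.7 − 12.4) / 1.1167 = 26.3/1.1167 = 23.552 cmH2O·s/L.
C = Vt/(Pplat − PEEP) = 390.85 / (12.4 − 7) = 390.85/5.4 = 72.38 mL/cmH2O.
τ = R × C = 23.552 × 0.07238 L/cmH2O = 1.705 s.
Fraction remaining = e^(−Te/τ) = e^(−1.58/1.705) = 0.3959; trapped volume = 390.85 × 0.3959 = 154.74 mL.
Additional alveolar pressure from trapping ≈ V_trapped / C = 154.74 / 72.38 = 2.138 cmH2O.

2.1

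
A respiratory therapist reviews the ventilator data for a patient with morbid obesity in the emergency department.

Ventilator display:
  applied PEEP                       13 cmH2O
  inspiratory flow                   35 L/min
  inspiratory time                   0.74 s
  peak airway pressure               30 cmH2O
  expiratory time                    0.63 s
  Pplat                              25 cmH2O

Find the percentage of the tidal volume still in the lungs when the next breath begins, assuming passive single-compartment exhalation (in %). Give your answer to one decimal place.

Flow: 35 L/min ÷ 60 = 0.5833 L/s.
Vt = flow × Ti = 0.5833 L/s × 0.74 s × 1000 mL/L = 431.64 mL.
R = (PIP − Pplat)/V̇ = (30 − 25) / 0.5833 = 5.0/0.5833 = 8.572 cmH2O·s/L.
C = Vt/(Pplat − PEEP) = 431.64 / (25 − 13) = 431.64/12.0 = 35.97 mL/cmH2O.
τ = R × C = 8.572 × 0.03597 L/cmH2O = 0.3083 s.
Fraction remaining at end-expiration = e^(−Te/τ) = e^(−0.63/0.3083) = 0.1296 → 12.96%.

13.0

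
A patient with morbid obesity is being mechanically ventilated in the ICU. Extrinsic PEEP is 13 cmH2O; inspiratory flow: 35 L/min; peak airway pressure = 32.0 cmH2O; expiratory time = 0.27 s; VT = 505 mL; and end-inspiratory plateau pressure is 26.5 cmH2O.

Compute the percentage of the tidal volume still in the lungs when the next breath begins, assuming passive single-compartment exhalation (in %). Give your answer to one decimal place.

46.5

Flow: 35 L/min ÷ 60 = 0.5833 L/s.
R = (PIP − Pplat)/V̇ = (32.0 − 26.5) / 0.5833 = 5.5/0.5833 = 9.429 cmH2O·s/L.
C = Vt/(Pplat − PEEP) = 505.0 / (26.5 − 13) = 505.0/13.5 = 37.407 mL/cmH2O.
τ = R × C = 9.429 × 0.03741 L/cmH2O = 0.3527 s.
Fraction remaining at end-expiration = e^(−Te/τ) = e^(−0.27/0.3527) = 0.4651 → 46.51%.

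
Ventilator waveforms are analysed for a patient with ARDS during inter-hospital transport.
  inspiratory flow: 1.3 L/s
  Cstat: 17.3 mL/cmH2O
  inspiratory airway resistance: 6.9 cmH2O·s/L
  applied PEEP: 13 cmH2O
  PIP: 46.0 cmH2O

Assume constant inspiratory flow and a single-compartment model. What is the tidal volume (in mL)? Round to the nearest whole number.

Equation of motion (constant flow): PIP = Vt/C + R·V̇ + PEEP.
Vt/C = PIP − R·V̇ − PEEP = 46.0 − 8.97 − 13 = 24.03 cmH2O.
Vt = C × 24.03 = 17.3 × 24.03 = 415.72 mL.

416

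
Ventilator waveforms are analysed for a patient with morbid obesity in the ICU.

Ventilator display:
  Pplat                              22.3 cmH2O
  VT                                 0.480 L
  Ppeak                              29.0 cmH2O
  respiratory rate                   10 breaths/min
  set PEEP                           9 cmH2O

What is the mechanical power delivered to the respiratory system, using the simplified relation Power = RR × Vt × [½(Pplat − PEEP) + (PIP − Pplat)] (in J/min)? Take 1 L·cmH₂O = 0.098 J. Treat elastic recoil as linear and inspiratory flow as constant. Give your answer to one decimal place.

Per-breath work = Vt × [½(Pplat−PEEP) + (PIP−Pplat)] = 0.480 × [0.5×13.3 + 6.7] = 0.480 × 13.35 = 6.408 L·cmH2O.
Power = 10 × 6.408 = 64.08 L·cmH2O/min.
× 0.098 J/(L·cmH2O) → 6.28 J/min.

6.3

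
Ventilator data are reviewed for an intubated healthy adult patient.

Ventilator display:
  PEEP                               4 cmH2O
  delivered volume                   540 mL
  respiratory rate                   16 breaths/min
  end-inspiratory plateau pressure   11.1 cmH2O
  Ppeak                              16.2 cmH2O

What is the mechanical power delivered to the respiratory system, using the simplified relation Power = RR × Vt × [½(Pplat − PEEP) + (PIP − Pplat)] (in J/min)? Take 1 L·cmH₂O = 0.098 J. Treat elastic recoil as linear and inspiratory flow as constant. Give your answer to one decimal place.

Per-breath work = Vt × [½(Pplat−PEEP) + (PIP−Pplat)] = 0.540 × [0.5×7.1 + 5.1] = 0.540 × 8.65 = 4.671 L·cmH2O.
Power = 16 × 4.671 = 74.736 L·cmH2O/min.
× 0.098 J/(L·cmH2O) → 7.324 J/min.

7.3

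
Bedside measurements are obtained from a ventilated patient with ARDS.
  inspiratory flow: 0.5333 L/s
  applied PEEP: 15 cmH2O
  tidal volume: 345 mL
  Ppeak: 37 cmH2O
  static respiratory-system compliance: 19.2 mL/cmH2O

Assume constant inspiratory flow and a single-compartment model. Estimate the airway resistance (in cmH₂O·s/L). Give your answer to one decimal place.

Equation of motion (constant flow): PIP = Vt/C + R·V̇ + PEEP.
R·V̇ = PIP − Vt/C − PEEP = 37 − 345/19.2 − 15 = 37 − 17.969 − 15 = 4.031 cmH2O.
R = 4.031 / 0.5333 = 7.559 cmH2O·s/L.

7.6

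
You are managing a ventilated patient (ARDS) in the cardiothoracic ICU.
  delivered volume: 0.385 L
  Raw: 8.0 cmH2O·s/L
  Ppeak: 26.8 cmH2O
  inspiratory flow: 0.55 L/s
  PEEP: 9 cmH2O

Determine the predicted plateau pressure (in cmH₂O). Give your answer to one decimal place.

22.4

Pplat = PIP − Raw × flow = 26.8 − 8.0 × 0.55 = 26.8 − 4.4 = 22.4 cmH2O.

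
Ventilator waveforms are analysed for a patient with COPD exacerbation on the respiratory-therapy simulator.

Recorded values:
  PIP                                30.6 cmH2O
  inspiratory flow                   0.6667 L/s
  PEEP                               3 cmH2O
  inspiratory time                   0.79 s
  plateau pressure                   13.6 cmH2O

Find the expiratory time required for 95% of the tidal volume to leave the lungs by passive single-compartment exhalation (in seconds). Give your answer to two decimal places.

Vt = flow × Ti = 0.6667 L/s × 0.79 s × 1000 mL/L = 526.69 mL.
R = (PIP − Pplat)/V̇ = (30.6 − 13.6) / 0.6667 = 17.0/0.6667 = 25.499 cmH2O·s/L.
C = Vt/(Pplat − PEEP) = 526.69 / (13.6 − 3) = 526.69/10.6 = 49.688 mL/cmH2O.
τ = R × C = 25.499 × 0.04969 L/cmH2O = 1.267 s.
t = −τ·ln(1 − 0.95) = −1.267·ln(0.05) = 3.796 s.

3.80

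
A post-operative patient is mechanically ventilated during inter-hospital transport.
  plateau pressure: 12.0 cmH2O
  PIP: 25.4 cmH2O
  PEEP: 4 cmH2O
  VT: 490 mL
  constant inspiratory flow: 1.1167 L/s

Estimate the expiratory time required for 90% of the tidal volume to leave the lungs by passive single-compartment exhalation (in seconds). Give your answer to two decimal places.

R = (PIP − Pplat)/V̇ = (25.4 − 12.0) / 1.1167 = 13.4/1.1167 = 12.0 cmH2O·s/L.
C = Vt/(Pplat − PEEP) = 490.0 / (12.0 − 4) = 490.0/8.0 = 61.25 mL/cmH2O.
τ = R × C = 12.0 × 0.06125 L/cmH2O = 0.735 s.
t = −τ·ln(1 − 0.90) = −0.735·ln(0.1) = 1.692 s.

1.69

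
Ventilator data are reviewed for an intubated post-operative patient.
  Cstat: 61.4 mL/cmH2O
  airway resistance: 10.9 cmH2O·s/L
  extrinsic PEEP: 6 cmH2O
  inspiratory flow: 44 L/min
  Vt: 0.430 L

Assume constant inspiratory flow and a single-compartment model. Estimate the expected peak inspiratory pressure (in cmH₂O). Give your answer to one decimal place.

Flow: 44 L/min ÷ 60 = 0.7333 L/s.
Equation of motion (constant flow): PIP = Vt/C + R·V̇ + PEEP.
PIP = 430/61.4 + 10.9×0.7333 + 6 = 7.003 + 7.993 + 6 = 20.996 cmH2O.

21.0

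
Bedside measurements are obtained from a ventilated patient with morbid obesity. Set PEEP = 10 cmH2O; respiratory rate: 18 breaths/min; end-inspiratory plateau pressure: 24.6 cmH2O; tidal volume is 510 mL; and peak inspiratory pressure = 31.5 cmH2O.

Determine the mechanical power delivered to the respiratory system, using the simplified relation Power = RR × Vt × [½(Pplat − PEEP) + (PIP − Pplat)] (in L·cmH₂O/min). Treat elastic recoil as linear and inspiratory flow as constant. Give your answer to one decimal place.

130.4

Per-breath work = Vt × [½(Pplat−PEEP) + (PIP−Pplat)] = 0.510 × [0.5×14.6 + 6.9] = 0.510 × 14.2 = 7.242 L·cmH2O.
Power = 18 × 7.242 = 130.36 L·cmH2O/min.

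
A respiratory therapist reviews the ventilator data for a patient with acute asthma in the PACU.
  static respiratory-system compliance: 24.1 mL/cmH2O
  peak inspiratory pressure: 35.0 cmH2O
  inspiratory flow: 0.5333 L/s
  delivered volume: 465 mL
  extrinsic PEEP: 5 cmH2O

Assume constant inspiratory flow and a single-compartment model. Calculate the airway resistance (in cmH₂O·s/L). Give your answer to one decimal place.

20.1

Equation of motion (constant flow): PIP = Vt/C + R·V̇ + PEEP.
R·V̇ = PIP − Vt/C − PEEP = 35.0 − 465/24.1 − 5 = 35.0 − 19.295 − 5 = 10.705 cmH2O.
R = 10.705 / 0.5333 = 20.073 cmH2O·s/L.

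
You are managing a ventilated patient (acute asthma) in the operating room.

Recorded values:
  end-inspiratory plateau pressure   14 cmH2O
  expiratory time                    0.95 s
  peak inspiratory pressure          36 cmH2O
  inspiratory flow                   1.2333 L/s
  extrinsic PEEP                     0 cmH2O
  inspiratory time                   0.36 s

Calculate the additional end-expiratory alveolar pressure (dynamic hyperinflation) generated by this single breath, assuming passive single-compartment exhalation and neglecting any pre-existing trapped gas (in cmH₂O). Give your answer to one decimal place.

Vt = flow × Ti = 1.2333 L/s × 0.36 s × 1000 mL/L = 443.99 mL.
R = (PIP − Pplat)/V̇ = (36 − 14) / 1.2333 = 22.0/1.2333 = 17.838 cmH2O·s/L.
C = Vt/(Pplat − PEEP) = 443.99 / (14 − 0) = 443.99/14.0 = 31.714 mL/cmH2O.
τ = R × C = 17.838 × 0.03171 L/cmH2O = 0.5656 s.
Fraction remaining = e^(−Te/τ) = e^(−0.95/0.5656) = 0.1864; trapped volume = 443.99 × 0.1864 = 82.76 mL.
Additional alveolar pressure from trapping ≈ V_trapped / C = 82.76 / 31.714 = 2.61 cmH2O.

2.6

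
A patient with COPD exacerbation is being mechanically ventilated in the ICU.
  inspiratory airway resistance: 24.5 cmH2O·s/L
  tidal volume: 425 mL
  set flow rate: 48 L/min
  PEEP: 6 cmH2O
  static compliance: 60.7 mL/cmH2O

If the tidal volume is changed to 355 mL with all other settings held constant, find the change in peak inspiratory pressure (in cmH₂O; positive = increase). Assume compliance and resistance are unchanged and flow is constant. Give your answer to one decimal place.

PIP = Vt/C + R·V̇ + PEEP (constant-flow equation of motion).
Only the elastic term changes: ΔPIP = ΔVt / C = (355 − 425) / 60.7 = -1.153 cmH2O.

-1.2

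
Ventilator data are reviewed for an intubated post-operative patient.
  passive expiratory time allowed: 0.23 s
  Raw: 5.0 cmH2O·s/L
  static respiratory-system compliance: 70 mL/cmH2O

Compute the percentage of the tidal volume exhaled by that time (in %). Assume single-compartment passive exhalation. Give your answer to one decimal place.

48.2

τ = R × C = 5.0 × 70 mL/cmH2O = 5.0 × 0.070 L/cmH2O = 0.35 s.
Passive exhalation: V(t)/V₀ = e^(−t/τ) = e^(−0.23/0.35) = 0.5183.
Fraction exhaled = 1 − 0.5183 = 0.4817 → 48.17%.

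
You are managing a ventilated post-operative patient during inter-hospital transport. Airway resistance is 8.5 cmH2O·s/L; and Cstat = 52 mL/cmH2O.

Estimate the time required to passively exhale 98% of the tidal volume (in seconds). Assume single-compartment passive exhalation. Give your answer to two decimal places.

τ = R × C = 8.5 × 52 mL/cmH2O = 8.5 × 0.052 L/cmH2O = 0.442 s.
Exhaled fraction f = 1 − e^(−t/τ) → t = −τ·ln(1 − f) = −0.442·ln(0.02) = 1.729 s.

1.73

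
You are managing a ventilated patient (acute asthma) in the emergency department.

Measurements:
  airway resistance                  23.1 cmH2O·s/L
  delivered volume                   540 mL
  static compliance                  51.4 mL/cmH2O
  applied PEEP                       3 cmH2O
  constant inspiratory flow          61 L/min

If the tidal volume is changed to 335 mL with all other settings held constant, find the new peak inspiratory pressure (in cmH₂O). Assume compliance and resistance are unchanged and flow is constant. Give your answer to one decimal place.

33.0

Flow: 61 L/min ÷ 60 = 1.0167 L/s.
PIP = Vt/C + R·V̇ + PEEP (constant-flow equation of motion).
Only the elastic term changes: ΔPIP = ΔVt / C = (335 − 540) / 51.4 = -3.988 cmH2O.
Original PIP = 540/51.4 + 23.1×1.0167 + 3 = 36.992 cmH2O; new PIP = 36.992 + (-3.988) = 33.004 cmH2O.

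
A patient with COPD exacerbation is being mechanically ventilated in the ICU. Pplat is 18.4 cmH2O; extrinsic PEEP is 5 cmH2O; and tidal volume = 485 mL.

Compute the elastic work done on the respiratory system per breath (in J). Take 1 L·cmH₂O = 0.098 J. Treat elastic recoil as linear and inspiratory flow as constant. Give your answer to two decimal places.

Elastic work ≈ ½ × (Pplat − PEEP) × Vt = 0.5 × (18.4 − 5) × 0.485 L = 0.5 × 13.4 × 0.485 = 3.25 L·cmH2O.
× 0.098 J/(L·cmH2O) → 0.3185 J.

0.32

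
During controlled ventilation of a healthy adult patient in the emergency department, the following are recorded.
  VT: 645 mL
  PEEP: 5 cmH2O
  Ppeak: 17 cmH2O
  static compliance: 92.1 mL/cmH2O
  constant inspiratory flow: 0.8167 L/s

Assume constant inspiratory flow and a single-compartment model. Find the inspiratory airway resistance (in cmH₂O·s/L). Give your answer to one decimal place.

6.1

Equation of motion (constant flow): PIP = Vt/C + R·V̇ + PEEP.
R·V̇ = PIP − Vt/C − PEEP = 17 − 645/92.1 − 5 = 17 − 7.003 − 5 = 4.997 cmH2O.
R = 4.997 / 0.8167 = 6.119 cmH2O·s/L.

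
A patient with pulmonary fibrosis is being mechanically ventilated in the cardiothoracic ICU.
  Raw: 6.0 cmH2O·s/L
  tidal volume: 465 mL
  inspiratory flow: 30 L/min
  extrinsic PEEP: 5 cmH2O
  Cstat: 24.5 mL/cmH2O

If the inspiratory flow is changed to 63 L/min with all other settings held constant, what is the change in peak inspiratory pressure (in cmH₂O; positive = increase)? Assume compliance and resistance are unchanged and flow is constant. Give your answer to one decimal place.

Flow: 30 L/min ÷ 60 = 0.5 L/s.
New flow: 63 L/min ÷ 60 = 1.05 L/s.
PIP = Vt/C + R·V̇ + PEEP (constant-flow equation of motion).
Only the resistive term changes: ΔPIP = R × ΔV̇ = 6.0 × (1.05 − 0.5) = 6.0 × 0.55 = 3.3 cmH2O.

3.3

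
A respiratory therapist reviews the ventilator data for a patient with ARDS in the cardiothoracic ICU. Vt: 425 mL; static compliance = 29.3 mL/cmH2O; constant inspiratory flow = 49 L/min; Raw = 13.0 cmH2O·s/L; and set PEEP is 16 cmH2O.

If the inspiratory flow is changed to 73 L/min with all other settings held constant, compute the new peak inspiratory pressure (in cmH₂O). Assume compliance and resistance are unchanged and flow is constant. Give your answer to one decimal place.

46.3

Flow: 49 L/min ÷ 60 = 0.8167 L/s.
New flow: 73 L/min ÷ 60 = 1.2167 L/s.
PIP = Vt/C + R·V̇ + PEEP (constant-flow equation of motion).
Only the resistive term changes: ΔPIP = R × ΔV̇ = 13.0 × (1.2167 − 0.8167) = 13.0 × 0.4 = 5.2 cmH2O.
Original PIP = 425/29.3 + 13.0×0.8167 + 16 = 41.122 cmH2O; new PIP = 41.122 + (5.2) = 46.322 cmH2O.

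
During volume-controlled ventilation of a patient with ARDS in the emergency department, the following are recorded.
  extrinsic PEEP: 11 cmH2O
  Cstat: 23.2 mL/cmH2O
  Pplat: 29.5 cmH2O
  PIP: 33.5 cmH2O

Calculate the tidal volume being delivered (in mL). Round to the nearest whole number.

Vt = Cstat × (Pplat − PEEP) = 23.2 × (29.5 − 11) = 23.2 × 18.5 = 429.2 mL.

429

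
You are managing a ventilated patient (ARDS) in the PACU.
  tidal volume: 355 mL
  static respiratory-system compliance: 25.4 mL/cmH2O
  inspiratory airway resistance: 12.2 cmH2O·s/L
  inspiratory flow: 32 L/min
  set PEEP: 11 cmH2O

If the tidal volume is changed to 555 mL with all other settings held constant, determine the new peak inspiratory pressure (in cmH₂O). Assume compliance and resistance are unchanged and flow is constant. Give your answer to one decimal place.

Flow: 32 L/min ÷ 60 = 0.5333 L/s.
PIP = Vt/C + R·V̇ + PEEP (constant-flow equation of motion).
Only the elastic term changes: ΔPIP = ΔVt / C = (555 − 355) / 25.4 = 7.874 cmH2O.
Original PIP = 355/25.4 + 12.2×0.5333 + 11 = 31.483 cmH2O; new PIP = 31.483 + (7.874) = 39.357 cmH2O.

39.4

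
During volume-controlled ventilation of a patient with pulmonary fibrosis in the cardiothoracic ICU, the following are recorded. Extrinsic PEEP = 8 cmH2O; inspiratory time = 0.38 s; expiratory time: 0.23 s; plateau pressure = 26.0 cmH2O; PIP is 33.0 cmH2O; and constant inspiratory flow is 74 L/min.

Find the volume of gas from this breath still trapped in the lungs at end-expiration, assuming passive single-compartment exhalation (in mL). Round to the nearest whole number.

Flow: 74 L/min ÷ 60 = 1.2333 L/s.
Vt = flow × Ti = 1.2333 L/s × 0.38 s × 1000 mL/L = 468.65 mL.
R = (PIP − Pplat)/V̇ = (33.0 − 26.0) / 1.2333 = 7.0/1.2333 = 5.676 cmH2O·s/L.
C = Vt/(Pplat − PEEP) = 468.65 / (26.0 − 8) = 468.65/18.0 = 26.036 mL/cmH2O.
τ = R × C = 5.676 × 0.02604 L/cmH2O = 0.1478 s.
Fraction remaining = e^(−Te/τ) = e^(−0.23/0.1478) = 0.2109.
Trapped volume = 468.65 × 0.2109 = 98.838 mL.

99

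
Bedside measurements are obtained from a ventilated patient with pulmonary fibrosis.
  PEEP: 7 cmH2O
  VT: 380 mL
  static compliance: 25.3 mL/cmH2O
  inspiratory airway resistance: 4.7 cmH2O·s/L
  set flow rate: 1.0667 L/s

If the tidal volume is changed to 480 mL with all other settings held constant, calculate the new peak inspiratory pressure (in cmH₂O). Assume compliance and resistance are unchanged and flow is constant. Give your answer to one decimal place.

PIP = Vt/C + R·V̇ + PEEP (constant-flow equation of motion).
Only the elastic term changes: ΔPIP = ΔVt / C = (480 − 380) / 25.3 = 3.953 cmH2O.
Original PIP = 380/25.3 + 4.7×1.0667 + 7 = 27.033 cmH2O; new PIP = 27.033 + (3.953) = 30.986 cmH2O.

31.0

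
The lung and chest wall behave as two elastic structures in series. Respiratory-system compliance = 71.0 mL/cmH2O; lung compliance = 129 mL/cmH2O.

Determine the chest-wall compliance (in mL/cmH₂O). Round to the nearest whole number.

1/Ccw = 1/Crs − 1/CL.
1/Ccw = 1/71.0 − 1/129 = 0.006333.
Ccw = 157.9 mL/cmH2O.

158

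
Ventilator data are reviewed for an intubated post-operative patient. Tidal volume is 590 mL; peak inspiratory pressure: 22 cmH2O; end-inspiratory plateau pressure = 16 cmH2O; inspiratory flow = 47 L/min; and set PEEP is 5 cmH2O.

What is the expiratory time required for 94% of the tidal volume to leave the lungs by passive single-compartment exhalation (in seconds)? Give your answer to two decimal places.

Flow: 47 L/min ÷ 60 = 0.7833 L/s.
R = (PIP − Pplat)/V̇ = (22 − 16) / 0.7833 = 6.0/0.7833 = 7.66 cmH2O·s/L.
C = Vt/(Pplat − PEEP) = 590.0 / (16 − 5) = 590.0/11.0 = 53.636 mL/cmH2O.
τ = R × C = 7.66 × 0.05364 L/cmH2O = 0.4109 s.
t = −τ·ln(1 − 0.94) = −0.4109·ln(0.06) = 1.156 s.

1.16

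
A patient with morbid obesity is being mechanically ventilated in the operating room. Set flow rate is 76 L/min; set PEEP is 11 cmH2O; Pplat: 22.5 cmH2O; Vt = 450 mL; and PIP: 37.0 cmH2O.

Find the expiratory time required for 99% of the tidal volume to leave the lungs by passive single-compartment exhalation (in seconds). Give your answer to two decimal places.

2.06

Flow: 76 L/min ÷ 60 = 1.2667 L/s.
R = (PIP − Pplat)/V̇ = (37.0 − 22.5) / 1.2667 = 14.5/1.2667 = 11.447 cmH2O·s/L.
C = Vt/(Pplat − PEEP) = 450.0 / (22.5 − 11) = 450.0/11.5 = 39.13 mL/cmH2O.
τ = R × C = 11.447 × 0.03913 L/cmH2O = 0.4479 s.
t = −τ·ln(1 − 0.99) = −0.4479·ln(0.01) = 2.063 s.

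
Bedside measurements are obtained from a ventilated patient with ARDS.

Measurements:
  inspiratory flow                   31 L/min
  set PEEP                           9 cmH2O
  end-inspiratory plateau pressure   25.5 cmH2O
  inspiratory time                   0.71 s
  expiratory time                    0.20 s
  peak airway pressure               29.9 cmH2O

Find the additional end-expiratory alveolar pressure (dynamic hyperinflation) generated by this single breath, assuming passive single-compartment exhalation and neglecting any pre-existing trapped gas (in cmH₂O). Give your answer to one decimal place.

Flow: 31 L/min ÷ 60 = 0.5167 L/s.
Vt = flow × Ti = 0.5167 L/s × 0.71 s × 1000 mL/L = 366.86 mL.
R = (PIP − Pplat)/V̇ = (29.9 − 25.5) / 0.5167 = 4.4/0.5167 = 8.516 cmH2O·s/L.
C = Vt/(Pplat − PEEP) = 366.86 / (25.5 − 9) = 366.86/16.5 = 22.234 mL/cmH2O.
τ = R × C = 8.516 × 0.02223 L/cmH2O = 0.1893 s.
Fraction remaining = e^(−Te/τ) = e^(−0.20/0.1893) = 0.3477; trapped volume = 366.86 × 0.3477 = 127.56 mL.
Additional alveolar pressure from trapping ≈ V_trapped / C = 127.56 / 22.234 = 5.737 cmH2O.

5.7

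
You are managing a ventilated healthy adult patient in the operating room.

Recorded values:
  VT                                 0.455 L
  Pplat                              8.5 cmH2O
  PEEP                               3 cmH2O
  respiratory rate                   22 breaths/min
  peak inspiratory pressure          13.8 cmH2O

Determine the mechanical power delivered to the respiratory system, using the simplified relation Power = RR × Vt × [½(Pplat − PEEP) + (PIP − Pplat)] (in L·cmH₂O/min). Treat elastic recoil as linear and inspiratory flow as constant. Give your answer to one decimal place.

80.6

Per-breath work = Vt × [½(Pplat−PEEP) + (PIP−Pplat)] = 0.455 × [0.5×5.5 + 5.3] = 0.455 × 8.05 = 3.663 L·cmH2O.
Power = 22 × 3.663 = 80.586 L·cmH2O/min.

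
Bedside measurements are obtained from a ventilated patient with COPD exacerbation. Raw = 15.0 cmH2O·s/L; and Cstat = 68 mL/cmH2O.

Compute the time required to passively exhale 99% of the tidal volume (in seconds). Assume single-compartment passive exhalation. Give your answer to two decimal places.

4.70

τ = R × C = 15.0 × 68 mL/cmH2O = 15.0 × 0.068 L/cmH2O = 1.02 s.
Exhaled fraction f = 1 − e^(−t/τ) → t = −τ·ln(1 − f) = −1.02·ln(0.01) = 4.697 s.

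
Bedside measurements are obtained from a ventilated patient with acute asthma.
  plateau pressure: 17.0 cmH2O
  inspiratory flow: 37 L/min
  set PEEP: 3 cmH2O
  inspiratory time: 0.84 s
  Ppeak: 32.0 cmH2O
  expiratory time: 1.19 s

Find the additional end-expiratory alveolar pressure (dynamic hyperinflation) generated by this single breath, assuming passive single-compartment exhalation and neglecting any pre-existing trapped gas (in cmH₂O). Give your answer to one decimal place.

Flow: 37 L/min ÷ 60 = 0.6167 L/s.
Vt = flow × Ti = 0.6167 L/s × 0.84 s × 1000 mL/L = 518.03 mL.
R = (PIP − Pplat)/V̇ = (32.0 − 17.0) / 0.6167 = 15.0/0.6167 = 24.323 cmH2O·s/L.
C = Vt/(Pplat − PEEP) = 518.03 / (17.0 − 3) = 518.03/14.0 = 37.002 mL/cmH2O.
τ = R × C = 24.323 × 0.037 L/cmH2O = 0.9 s.
Fraction remaining = e^(−Te/τ) = e^(−1.19/0.9) = 0.2665; trapped volume = 518.03 × 0.2665 = 138.05 mL.
Additional alveolar pressure from trapping ≈ V_trapped / C = 138.05 / 37.002 = 3.731 cmH2O.

3.7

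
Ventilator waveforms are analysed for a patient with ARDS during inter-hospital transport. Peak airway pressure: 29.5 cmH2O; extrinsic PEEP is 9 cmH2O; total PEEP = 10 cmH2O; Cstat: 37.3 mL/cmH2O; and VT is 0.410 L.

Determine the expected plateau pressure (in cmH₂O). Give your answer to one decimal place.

21.0

End-expiratory occlusion gives total PEEP = 10 cmH2O (intrinsic PEEP = 10 − 9 = 1). Use total PEEP for the elastic gradient.
Pplat = PEEPtotal + Vt / Cstat = 10 + 410 / 37.3 = 10 + 10.992 = 20.992 cmH2O.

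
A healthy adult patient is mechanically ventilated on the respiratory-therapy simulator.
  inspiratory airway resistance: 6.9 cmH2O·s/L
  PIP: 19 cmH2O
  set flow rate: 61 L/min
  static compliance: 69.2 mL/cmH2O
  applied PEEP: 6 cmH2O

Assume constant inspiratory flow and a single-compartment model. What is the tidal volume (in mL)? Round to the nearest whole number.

414

Flow: 61 L/min ÷ 60 = 1.0167 L/s.
Equation of motion (constant flow): PIP = Vt/C + R·V̇ + PEEP.
Vt/C = PIP − R·V̇ − PEEP = 19 − 7.015 − 6 = 5.985 cmH2O.
Vt = C × 5.985 = 69.2 × 5.985 = 414.16 mL.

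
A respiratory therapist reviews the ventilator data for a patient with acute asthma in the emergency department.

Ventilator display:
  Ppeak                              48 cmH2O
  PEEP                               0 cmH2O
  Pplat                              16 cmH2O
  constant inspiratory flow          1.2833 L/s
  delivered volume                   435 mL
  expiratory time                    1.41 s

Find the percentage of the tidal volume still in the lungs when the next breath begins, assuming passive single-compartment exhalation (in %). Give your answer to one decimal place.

R = (PIP − Pplat)/V̇ = (48 − 16) / 1.2833 = 32.0/1.2833 = 24.936 cmH2O·s/L.
C = Vt/(Pplat − PEEP) = 435.0 / (16 − 0) = 435.0/16.0 = 27.188 mL/cmH2O.
τ = R × C = 24.936 × 0.02719 L/cmH2O = 0.678 s.
Fraction remaining at end-expiration = e^(−Te/τ) = e^(−1.41/0.678) = 0.125 → 12.5%.

12.5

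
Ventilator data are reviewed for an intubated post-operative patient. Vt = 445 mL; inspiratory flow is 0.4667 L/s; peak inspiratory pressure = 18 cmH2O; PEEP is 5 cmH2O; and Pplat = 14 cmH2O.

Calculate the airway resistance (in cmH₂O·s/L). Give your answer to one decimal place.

Raw = (PIP − Pplat) / flow = (18 − 14) / 0.4667 = 4.0 / 0.4667 = 8.571 cmH2O·s/L.

8.6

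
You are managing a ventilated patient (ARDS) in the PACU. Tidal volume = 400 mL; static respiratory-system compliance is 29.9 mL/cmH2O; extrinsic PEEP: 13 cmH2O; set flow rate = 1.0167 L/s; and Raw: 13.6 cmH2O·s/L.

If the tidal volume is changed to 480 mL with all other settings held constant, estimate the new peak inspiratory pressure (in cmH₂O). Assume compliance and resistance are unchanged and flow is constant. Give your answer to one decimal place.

PIP = Vt/C + R·V̇ + PEEP (constant-flow equation of motion).
Only the elastic term changes: ΔPIP = ΔVt / C = (480 − 400) / 29.9 = 2.676 cmH2O.
Original PIP = 400/29.9 + 13.6×1.0167 + 13 = 40.205 cmH2O; new PIP = 40.205 + (2.676) = 42.881 cmH2O.

42.9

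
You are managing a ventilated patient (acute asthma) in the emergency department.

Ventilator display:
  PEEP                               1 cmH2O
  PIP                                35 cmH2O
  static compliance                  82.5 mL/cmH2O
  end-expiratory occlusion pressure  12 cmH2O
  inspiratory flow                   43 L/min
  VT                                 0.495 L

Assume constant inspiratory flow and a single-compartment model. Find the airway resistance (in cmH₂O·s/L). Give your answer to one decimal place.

23.7

Flow: 43 L/min ÷ 60 = 0.7167 L/s.
Total PEEP = 12 cmH2O (set 1 + intrinsic 11); this is the baseline alveolar pressure.
Equation of motion (constant flow): PIP = Vt/C + R·V̇ + PEEP.
R·V̇ = PIP − Vt/C − PEEP = 35 − 495/82.5 − 12 = 35 − 6.0 − 12 = 17.0 cmH2O.
R = 17.0 / 0.7167 = 23.72 cmH2O·s/L.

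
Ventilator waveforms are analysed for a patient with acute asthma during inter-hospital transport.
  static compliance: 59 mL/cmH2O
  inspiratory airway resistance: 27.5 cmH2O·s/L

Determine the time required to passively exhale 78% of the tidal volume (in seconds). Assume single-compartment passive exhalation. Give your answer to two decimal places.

τ = R × C = 27.5 × 59 mL/cmH2O = 27.5 × 0.059 L/cmH2O = 1.623 s.
Exhaled fraction f = 1 − e^(−t/τ) → t = −τ·ln(1 − f) = −1.623·ln(0.22) = 2.457 s.

2.46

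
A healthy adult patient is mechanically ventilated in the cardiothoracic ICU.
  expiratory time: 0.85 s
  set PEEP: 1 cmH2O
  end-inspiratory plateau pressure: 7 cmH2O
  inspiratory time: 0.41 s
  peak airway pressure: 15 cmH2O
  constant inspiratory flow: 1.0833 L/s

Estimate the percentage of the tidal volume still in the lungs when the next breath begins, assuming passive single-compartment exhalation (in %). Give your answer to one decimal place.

Vt = flow × Ti = 1.0833 L/s × 0.41 s × 1000 mL/L = 444.15 mL.
R = (PIP − Pplat)/V̇ = (15 − 7) / 1.0833 = 8.0/1.0833 = 7.385 cmH2O·s/L.
C = Vt/(Pplat − PEEP) = 444.15 / (7 − 1) = 444.15/6.0 = 74.025 mL/cmH2O.
τ = R × C = 7.385 × 0.07403 L/cmH2O = 0.5467 s.
Fraction remaining at end-expiration = e^(−Te/τ) = e^(−0.85/0.5467) = 0.2112 → 21.12%.

21.1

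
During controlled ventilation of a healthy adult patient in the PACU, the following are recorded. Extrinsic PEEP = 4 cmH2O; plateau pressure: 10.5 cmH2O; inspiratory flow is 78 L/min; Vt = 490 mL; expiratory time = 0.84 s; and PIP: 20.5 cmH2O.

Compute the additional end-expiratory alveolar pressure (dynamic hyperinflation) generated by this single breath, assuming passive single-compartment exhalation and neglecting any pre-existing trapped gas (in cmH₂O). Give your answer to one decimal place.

Flow: 78 L/min ÷ 60 = 1.3 L/s.
R = (PIP − Pplat)/V̇ = (20.5 − 10.5) / 1.3 = 10.0/1.3 = 7.692 cmH2O·s/L.
C = Vt/(Pplat − PEEP) = 490.0 / (10.5 − 4) = 490.0/6.5 = 75.385 mL/cmH2O.
τ = R × C = 7.692 × 0.07539 L/cmH2O = 0.5799 s.
Fraction remaining = e^(−Te/τ) = e^(−0.84/0.5799) = 0.2349; trapped volume = 490.0 × 0.2349 = 115.1 mL.
Additional alveolar pressure from trapping ≈ V_trapped / C = 115.1 / 75.385 = 1.527 cmH2O.

1.5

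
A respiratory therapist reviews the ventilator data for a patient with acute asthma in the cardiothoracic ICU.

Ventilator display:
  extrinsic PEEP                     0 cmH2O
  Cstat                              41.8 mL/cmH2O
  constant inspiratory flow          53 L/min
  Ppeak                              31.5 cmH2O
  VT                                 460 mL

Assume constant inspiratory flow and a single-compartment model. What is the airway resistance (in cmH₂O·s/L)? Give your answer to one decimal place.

23.2

Flow: 53 L/min ÷ 60 = 0.8833 L/s.
Equation of motion (constant flow): PIP = Vt/C + R·V̇ + PEEP.
R·V̇ = PIP − Vt/C − PEEP = 31.5 − 460/41.8 − 0 = 31.5 − 11.005 − 0 = 20.495 cmH2O.
R = 20.495 / 0.8833 = 23.203 cmH2O·s/L.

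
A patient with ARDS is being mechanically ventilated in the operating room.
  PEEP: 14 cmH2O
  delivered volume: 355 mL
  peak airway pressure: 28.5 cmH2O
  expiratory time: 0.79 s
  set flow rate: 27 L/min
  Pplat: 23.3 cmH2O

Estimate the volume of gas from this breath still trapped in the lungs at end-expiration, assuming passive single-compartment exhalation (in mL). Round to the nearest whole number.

Flow: 27 L/min ÷ 60 = 0.45 L/s.
R = (PIP − Pplat)/V̇ = (28.5 − 23.3) / 0.45 = 5.2/0.45 = 11.556 cmH2O·s/L.
C = Vt/(Pplat − PEEP) = 355.0 / (23.3 − 14) = 355.0/9.3 = 38.172 mL/cmH2O.
τ = R × C = 11.556 × 0.03817 L/cmH2O = 0.4411 s.
Fraction remaining = e^(−Te/τ) = e^(−0.79/0.4411) = 0.1668.
Trapped volume = 355.0 × 0.1668 = 59.214 mL.

59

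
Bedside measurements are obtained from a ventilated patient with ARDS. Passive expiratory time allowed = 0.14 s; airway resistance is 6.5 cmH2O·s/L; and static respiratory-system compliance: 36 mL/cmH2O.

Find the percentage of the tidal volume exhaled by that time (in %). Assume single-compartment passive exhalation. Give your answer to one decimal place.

τ = R × C = 6.5 × 36 mL/cmH2O = 6.5 × 0.036 L/cmH2O = 0.234 s.
Passive exhalation: V(t)/V₀ = e^(−t/τ) = e^(−0.14/0.234) = 0.5498.
Fraction exhaled = 1 − 0.5498 = 0.4502 → 45.02%.

45.0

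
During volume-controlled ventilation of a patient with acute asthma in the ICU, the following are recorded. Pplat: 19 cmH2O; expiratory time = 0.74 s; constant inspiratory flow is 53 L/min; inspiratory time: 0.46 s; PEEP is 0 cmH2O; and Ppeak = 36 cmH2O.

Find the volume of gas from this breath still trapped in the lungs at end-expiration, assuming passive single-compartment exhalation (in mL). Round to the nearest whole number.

67

Flow: 53 L/min ÷ 60 = 0.8833 L/s.
Vt = flow × Ti = 0.8833 L/s × 0.46 s × 1000 mL/L = 406.32 mL.
R = (PIP − Pplat)/V̇ = (36 − 19) / 0.8833 = 17.0/0.8833 = 19.246 cmH2O·s/L.
C = Vt/(Pplat − PEEP) = 406.32 / (19 − 0) = 406.32/19.0 = 21.385 mL/cmH2O.
τ = R × C = 19.246 × 0.02139 L/cmH2O = 0.4117 s.
Fraction remaining = e^(−Te/τ) = e^(−0.74/0.4117) = 0.1657.
Trapped volume = 406.32 × 0.1657 = 67.327 mL.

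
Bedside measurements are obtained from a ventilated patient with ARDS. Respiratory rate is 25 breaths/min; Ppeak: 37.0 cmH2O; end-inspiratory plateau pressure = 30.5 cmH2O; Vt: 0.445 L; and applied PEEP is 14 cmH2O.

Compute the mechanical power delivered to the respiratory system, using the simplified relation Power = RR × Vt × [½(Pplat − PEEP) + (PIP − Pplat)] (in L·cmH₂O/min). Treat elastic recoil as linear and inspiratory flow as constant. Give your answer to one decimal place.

Per-breath work = Vt × [½(Pplat−PEEP) + (PIP−Pplat)] = 0.445 × [0.5×16.5 + 6.5] = 0.445 × 14.75 = 6.564 L·cmH2O.
Power = 25 × 6.564 = 164.1 L·cmH2O/min.

164.1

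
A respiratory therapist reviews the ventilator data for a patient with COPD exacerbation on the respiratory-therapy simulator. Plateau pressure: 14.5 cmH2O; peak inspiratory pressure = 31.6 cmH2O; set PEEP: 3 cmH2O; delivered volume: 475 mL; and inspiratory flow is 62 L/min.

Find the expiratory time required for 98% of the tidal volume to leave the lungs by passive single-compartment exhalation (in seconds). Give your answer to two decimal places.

2.67

Flow: 62 L/min ÷ 60 = 1.0333 L/s.
R = (PIP − Pplat)/V̇ = (31.6 − 14.5) / 1.0333 = 17.1/1.0333 = 16.549 cmH2O·s/L.
C = Vt/(Pplat − PEEP) = 475.0 / (14.5 − 3) = 475.0/11.5 = 41.304 mL/cmH2O.
τ = R × C = 16.549 × 0.0413 L/cmH2O = 0.6835 s.
t = −τ·ln(1 − 0.98) = −0.6835·ln(0.02) = 2.674 s.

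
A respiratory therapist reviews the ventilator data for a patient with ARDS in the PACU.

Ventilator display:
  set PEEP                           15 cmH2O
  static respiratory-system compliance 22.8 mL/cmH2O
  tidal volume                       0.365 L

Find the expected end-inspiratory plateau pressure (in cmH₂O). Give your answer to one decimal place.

Pplat = PEEP + Vt / Cstat = 15 + 365 / 22.8 = 15 + 16.009 = 31.009 cmH2O.

31.0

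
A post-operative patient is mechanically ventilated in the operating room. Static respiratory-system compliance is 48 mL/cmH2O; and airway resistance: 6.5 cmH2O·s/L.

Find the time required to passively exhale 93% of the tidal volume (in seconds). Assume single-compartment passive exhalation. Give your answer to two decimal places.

τ = R × C = 6.5 × 48 mL/cmH2O = 6.5 × 0.048 L/cmH2O = 0.312 s.
Exhaled fraction f = 1 − e^(−t/τ) → t = −τ·ln(1 − f) = −0.312·ln(0.07) = 0.8297 s.

0.83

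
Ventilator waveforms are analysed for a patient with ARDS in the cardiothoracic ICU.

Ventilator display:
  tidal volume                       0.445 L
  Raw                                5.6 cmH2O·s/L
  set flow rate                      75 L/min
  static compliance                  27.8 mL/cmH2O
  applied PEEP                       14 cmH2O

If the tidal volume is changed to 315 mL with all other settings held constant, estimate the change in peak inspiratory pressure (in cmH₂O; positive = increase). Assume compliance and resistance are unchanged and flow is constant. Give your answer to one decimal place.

-4.7

PIP = Vt/C + R·V̇ + PEEP (constant-flow equation of motion).
Only the elastic term changes: ΔPIP = ΔVt / C = (315 − 445) / 27.8 = -4.676 cmH2O.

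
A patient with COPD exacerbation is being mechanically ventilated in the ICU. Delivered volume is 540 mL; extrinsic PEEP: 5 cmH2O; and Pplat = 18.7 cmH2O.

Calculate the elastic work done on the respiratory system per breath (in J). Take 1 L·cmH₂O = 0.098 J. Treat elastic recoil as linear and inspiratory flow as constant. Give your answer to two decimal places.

Elastic work ≈ ½ × (Pplat − PEEP) × Vt = 0.5 × (18.7 − 5) × 0.540 L = 0.5 × 13.7 × 0.540 = 3.699 L·cmH2O.
× 0.098 J/(L·cmH2O) → 0.3625 J.

0.36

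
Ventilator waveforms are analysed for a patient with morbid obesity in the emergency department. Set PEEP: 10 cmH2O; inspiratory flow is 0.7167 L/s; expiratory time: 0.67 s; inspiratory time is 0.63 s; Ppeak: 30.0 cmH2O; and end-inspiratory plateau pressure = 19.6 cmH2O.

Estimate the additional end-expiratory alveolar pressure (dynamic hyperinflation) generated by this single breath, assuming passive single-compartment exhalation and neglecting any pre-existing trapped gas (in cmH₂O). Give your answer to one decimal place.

3.6

Vt = flow × Ti = 0.7167 L/s × 0.63 s × 1000 mL/L = 451.52 mL.
R = (PIP − Pplat)/V̇ = (30.0 − 19.6) / 0.7167 = 10.4/0.7167 = 14.511 cmH2O·s/L.
C = Vt/(Pplat − PEEP) = 451.52 / (19.6 − 10) = 451.52/9.6 = 47.033 mL/cmH2O.
τ = R × C = 14.511 × 0.04703 L/cmH2O = 0.6825 s.
Fraction remaining = e^(−Te/τ) = e^(−0.67/0.6825) = 0.3747; trapped volume = 451.52 × 0.3747 = 169.18 mL.
Additional alveolar pressure from trapping ≈ V_trapped / C = 169.18 / 47.033 = 3.597 cmH2O.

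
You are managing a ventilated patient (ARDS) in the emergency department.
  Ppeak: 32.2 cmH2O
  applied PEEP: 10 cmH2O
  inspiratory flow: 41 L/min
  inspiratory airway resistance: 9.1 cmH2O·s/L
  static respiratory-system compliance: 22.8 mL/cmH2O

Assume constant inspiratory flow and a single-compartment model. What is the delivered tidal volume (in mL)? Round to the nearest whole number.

Flow: 41 L/min ÷ 60 = 0.6833 L/s.
Equation of motion (constant flow): PIP = Vt/C + R·V̇ + PEEP.
Vt/C = PIP − R·V̇ − PEEP = 32.2 − 6.218 − 10 = 15.982 cmH2O.
Vt = C × 15.982 = 22.8 × 15.982 = 364.39 mL.

364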